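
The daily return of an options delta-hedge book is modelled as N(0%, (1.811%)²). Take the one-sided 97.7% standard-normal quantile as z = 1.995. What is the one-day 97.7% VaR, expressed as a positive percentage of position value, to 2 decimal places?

VaR = z·σ = 1.995 × 1.811% = 3.613%.

3.61%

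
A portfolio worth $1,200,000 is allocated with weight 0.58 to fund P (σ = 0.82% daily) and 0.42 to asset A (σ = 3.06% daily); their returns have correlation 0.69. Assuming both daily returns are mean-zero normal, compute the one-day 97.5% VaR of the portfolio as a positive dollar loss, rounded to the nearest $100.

σ_p² = 0.58²·0.82² + 0.42²·3.06² + 2·0.69·0.58·0.42·0.82·3.06 = 2.7214 (%²).
σ_p = √2.7214 = 1.650%.
At 97.5%, z = 1.960.
VaR = 1.960 × 1.650% = 3.234%; on $1,200,000 that is $38,808.

$38,800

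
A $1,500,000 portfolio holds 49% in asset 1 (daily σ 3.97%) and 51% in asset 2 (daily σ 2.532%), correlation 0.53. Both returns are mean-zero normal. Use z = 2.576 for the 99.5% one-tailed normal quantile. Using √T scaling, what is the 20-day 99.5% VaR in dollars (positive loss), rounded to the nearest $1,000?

σ_p = √(0.49²·3.97² + 0.51²·2.532² + 2·0.53·0.49·0.51·3.97·2.532) = 2.849%.
σ_{20d} = 2.849% × √20 = 12.741%.
VaR = 2.576 × 12.741% = 32.821%; on $1,500,000 that is $492,315.

$492,000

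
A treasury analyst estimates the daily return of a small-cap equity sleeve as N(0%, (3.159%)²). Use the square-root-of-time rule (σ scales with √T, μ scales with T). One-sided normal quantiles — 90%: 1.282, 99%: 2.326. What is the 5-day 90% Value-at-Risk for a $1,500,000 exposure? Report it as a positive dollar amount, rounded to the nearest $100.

$135,800

σ_{5d} = 3.159% × √5 = 7.064%.
VaR = 1.282 × 7.064% = 9.056%.
On $1,500,000: 0.09056 × $1,500,000 = $135,840.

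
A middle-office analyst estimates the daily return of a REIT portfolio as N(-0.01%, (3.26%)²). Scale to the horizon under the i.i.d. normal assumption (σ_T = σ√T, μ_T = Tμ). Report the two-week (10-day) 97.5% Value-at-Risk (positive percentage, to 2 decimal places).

20.31%

At 97.5%, z = 1.960.
σ_{10d} = 3.26% × √10 = 10.309%; μ_{10d} = 10 × -0.01% = -0.100%.
VaR = −(-0.100%) + 1.960 × 10.309% = 20.306%.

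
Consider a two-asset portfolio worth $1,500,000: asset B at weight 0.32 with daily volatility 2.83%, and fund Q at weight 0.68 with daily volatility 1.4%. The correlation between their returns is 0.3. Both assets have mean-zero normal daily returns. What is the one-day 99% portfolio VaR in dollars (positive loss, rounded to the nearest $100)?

σ_p² = 0.32²·2.83² + 0.68²·1.4² + 2·0.3·0.32·0.68·2.83·1.4 = 2.2437 (%²).
σ_p = √2.2437 = 1.498%.
At 99%, z = 2.326.
VaR = 2.326 × 1.498% = 3.484%; on $1,500,000 that is $52,260.

$52,300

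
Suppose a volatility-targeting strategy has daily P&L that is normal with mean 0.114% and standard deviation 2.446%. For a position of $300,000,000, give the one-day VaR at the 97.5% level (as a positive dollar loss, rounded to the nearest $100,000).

$14,000,000

At 97.5% one-sided, z = 1.960.
VaR = −μ + z·σ = −(0.114%) + 1.960 × 2.446% = 4.680%.
On $300,000,000: 0.04680 × $300,000,000 = $14,040,000.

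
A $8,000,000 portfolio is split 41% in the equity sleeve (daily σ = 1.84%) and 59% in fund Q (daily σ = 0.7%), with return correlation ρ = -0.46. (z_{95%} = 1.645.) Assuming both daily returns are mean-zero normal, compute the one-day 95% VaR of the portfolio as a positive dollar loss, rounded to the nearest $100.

σ_p² = 0.41²·1.84² + 0.59²·0.7² + 2·-0.46·0.41·0.59·1.84·0.7 = 0.4530 (%²).
σ_p = √0.4530 = 0.673%.
VaR = 1.645 × 0.673% = 1.107%; on $8,000,000 that is $88,560.

$88,600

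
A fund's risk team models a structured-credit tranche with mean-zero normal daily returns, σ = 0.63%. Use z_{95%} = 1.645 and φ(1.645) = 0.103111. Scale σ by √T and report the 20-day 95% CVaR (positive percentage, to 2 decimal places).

σ_{20d} = 0.63% × √20 = 2.817%.
ES multiplier = φ(z)/(1−α) = 0.103111/0.05 = 2.062.
ES = 2.817% × 2.062 = 5.809%.

5.81%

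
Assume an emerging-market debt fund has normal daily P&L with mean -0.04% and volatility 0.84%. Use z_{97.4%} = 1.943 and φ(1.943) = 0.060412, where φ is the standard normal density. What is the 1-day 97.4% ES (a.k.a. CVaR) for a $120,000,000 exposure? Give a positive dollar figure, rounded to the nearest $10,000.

Tail multiplier: φ(z)/(1−α) = 0.060412 / 0.026 = 2.324.
ES = −(-0.04%) + 0.84% × 2.324 = 1.992%.
On $120,000,000: 0.01992 × $120,000,000 = $2,390,400.

$2,390,000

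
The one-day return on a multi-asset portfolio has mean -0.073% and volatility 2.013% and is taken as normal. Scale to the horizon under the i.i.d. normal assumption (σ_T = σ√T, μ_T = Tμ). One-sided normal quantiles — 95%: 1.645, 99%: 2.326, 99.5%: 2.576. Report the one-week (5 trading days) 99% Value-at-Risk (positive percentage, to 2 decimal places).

10.83%

σ_{5d} = 2.013% × √5 = 4.501%; μ_{5d} = 5 × -0.073% = -0.365%.
VaR = −(-0.365%) + 2.326 × 4.501% = 10.834%.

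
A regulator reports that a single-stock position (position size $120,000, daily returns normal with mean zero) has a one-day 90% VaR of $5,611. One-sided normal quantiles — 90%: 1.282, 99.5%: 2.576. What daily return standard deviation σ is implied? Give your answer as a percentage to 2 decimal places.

3.65%

VaR as a fraction: $5,611 / $120,000 = 4.676%.
σ = VaR / z = 4.676% / 1.282 = 3.647%.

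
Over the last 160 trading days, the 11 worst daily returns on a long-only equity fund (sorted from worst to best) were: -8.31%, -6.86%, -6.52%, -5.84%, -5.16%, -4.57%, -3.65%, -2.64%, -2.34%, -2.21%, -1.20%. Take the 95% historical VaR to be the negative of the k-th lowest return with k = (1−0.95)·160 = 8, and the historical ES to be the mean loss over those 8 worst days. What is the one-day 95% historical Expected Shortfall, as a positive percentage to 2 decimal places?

The 8 worst returns sum to -43.55%.
ES = −(-43.55%) / 8 = 5.44375% ≈ 5.44%.

5.44%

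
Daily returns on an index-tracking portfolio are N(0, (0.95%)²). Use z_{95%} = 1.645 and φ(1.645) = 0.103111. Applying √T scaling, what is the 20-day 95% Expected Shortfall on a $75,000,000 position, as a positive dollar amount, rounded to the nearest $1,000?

σ_{20d} = 0.95% × √20 = 4.249%.
ES multiplier = φ(z)/(1−α) = 0.103111/0.05 = 2.062.
ES = 4.249% × 2.062 = 8.761%; on $75,000,000: $6,570,750.

$6,571,000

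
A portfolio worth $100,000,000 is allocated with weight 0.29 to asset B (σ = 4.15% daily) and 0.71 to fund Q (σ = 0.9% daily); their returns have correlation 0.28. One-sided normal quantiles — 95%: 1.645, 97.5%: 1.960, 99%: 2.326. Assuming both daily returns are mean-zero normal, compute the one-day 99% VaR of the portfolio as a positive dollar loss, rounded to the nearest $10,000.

σ_p² = 0.29²·4.15² + 0.71²·0.9² + 2·0.28·0.29·0.71·4.15·0.9 = 2.2874 (%²).
σ_p = √2.2874 = 1.512%.
VaR = 2.326 × 1.512% = 3.517%; on $100,000,000 that is $3,517,000.

$3,520,000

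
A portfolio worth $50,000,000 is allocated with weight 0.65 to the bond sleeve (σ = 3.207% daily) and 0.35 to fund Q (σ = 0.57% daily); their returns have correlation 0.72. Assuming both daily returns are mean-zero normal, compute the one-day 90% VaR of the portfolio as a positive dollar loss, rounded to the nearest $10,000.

σ_p² = 0.65²·3.207² + 0.35²·0.57² + 2·0.72·0.65·0.35·3.207·0.57 = 4.9840 (%²).
σ_p = √4.9840 = 2.232%.
At 90%, z = 1.282.
VaR = 1.282 × 2.232% = 2.861%; on $50,000,000 that is $1,430,500.

$1,430,000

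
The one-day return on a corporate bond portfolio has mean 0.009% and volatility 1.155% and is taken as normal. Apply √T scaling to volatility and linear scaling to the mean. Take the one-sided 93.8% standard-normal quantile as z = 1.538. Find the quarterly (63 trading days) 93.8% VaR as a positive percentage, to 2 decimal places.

σ_{63d} = 1.155% × √63 = 9.168%; μ_{63d} = 63 × 0.009% = 0.567%.
VaR = −(0.567%) + 1.538 × 9.168% = 13.533%.

13.53%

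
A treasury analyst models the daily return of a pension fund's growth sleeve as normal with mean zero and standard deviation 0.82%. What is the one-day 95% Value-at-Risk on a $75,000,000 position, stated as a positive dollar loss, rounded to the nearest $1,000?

At 95% one-sided, z = 1.645.
VaR = z·σ = 1.645 × 0.82% = 1.349%.
On $75,000,000: 0.01349 × $75,000,000 = $1,011,750.

$1,012,000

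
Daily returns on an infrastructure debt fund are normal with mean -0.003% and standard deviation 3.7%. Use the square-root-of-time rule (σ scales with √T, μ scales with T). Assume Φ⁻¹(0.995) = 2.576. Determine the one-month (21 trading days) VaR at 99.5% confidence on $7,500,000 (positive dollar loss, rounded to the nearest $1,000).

σ_{21d} = 3.7% × √21 = 16.956%; μ_{21d} = 21 × -0.003% = -0.063%.
VaR = −(-0.063%) + 2.576 × 16.956% = 43.742%.
On $7,500,000: 0.43742 × $7,500,000 = $3,280,650.

$3,281,000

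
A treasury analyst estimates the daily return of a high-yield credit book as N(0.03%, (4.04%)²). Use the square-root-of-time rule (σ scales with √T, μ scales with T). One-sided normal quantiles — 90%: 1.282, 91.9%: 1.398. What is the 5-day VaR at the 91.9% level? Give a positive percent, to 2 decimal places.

12.48%

σ_{5d} = 4.04% × √5 = 9.034%; μ_{5d} = 5 × 0.03% = 0.150%.
VaR = −(0.150%) + 1.398 × 9.034% = 12.480%.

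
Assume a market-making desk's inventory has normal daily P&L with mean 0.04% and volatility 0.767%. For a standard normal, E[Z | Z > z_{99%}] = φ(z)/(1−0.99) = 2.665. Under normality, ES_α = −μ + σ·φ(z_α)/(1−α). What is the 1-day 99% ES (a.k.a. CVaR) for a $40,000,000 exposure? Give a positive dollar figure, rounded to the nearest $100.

$801,600

ES = −(0.04%) + 0.767% × 2.665 = 2.004%.
On $40,000,000: 0.02004 × $40,000,000 = $801,600.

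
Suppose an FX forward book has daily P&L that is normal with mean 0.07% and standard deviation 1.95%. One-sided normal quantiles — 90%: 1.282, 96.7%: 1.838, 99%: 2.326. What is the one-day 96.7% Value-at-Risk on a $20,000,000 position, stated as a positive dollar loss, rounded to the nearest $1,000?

VaR = −μ + z·σ = −(0.07%) + 1.838 × 1.95% = 3.514%.
On $20,000,000: 0.03514 × $20,000,000 = $702,800.

$703,000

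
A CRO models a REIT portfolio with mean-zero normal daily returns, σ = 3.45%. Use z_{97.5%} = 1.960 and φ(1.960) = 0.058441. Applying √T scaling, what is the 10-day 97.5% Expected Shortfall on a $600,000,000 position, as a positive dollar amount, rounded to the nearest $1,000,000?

$153,000,000

σ_{10d} = 3.45% × √10 = 10.910%.
ES multiplier = φ(z)/(1−α) = 0.058441/0.025 = 2.338.
ES = 10.910% × 2.338 = 25.508%; on $600,000,000: $153,048,000.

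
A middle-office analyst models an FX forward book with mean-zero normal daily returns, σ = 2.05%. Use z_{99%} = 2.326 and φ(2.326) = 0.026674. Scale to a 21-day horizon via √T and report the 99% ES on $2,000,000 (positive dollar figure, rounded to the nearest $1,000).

σ_{21d} = 2.05% × √21 = 9.394%.
ES multiplier = φ(z)/(1−α) = 0.026674/0.01 = 2.667.
ES = 9.394% × 2.667 = 25.054%; on $2,000,000: $501,080.

$501,000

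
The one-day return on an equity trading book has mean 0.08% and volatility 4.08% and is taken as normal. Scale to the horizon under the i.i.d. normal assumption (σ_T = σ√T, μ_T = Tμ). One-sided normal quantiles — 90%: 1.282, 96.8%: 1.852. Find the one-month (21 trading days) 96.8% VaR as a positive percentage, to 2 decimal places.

σ_{21d} = 4.08% × √21 = 18.697%; μ_{21d} = 21 × 0.08% = 1.680%.
VaR = −(1.680%) + 1.852 × 18.697% = 32.947%.

32.95%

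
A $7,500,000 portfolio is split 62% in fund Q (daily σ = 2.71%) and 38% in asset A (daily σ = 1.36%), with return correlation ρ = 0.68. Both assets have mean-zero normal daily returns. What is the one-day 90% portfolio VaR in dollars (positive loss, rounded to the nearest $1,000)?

$199,000

σ_p² = 0.62²·2.71² + 0.38²·1.36² + 2·0.68·0.62·0.38·2.71·1.36 = 4.2711 (%²).
σ_p = √4.2711 = 2.067%.
At 90%, z = 1.282.
VaR = 1.282 × 2.067% = 2.650%; on $7,500,000 that is $198,750.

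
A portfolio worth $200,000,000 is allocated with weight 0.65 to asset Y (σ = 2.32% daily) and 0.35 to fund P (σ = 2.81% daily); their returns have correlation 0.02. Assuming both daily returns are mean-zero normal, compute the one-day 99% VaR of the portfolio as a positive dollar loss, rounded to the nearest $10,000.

$8,450,000

σ_p² = 0.65²·2.32² + 0.35²·2.81² + 2·0.02·0.65·0.35·2.32·2.81 = 3.3007 (%²).
σ_p = √3.3007 = 1.817%.
At 99%, z = 2.326.
VaR = 2.326 × 1.817% = 4.226%; on $200,000,000 that is $8,452,000.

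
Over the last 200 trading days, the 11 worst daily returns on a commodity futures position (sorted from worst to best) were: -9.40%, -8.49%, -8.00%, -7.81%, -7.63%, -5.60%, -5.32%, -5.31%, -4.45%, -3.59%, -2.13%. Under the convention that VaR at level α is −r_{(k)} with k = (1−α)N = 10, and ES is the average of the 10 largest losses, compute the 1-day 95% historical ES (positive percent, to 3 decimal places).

6.560%

The 10 worst returns sum to -65.60%.
ES = −(-65.60%) / 10 = 6.56% ≈ 6.560%.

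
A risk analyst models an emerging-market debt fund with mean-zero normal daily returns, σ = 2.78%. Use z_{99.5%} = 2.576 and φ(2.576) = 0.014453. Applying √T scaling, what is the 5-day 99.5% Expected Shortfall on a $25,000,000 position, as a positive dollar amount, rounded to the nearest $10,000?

σ_{5d} = 2.78% × √5 = 6.216%.
ES multiplier = φ(z)/(1−α) = 0.014453/0.005 = 2.891.
ES = 6.216% × 2.891 = 17.970%; on $25,000,000: $4,492,500.

$4,490,000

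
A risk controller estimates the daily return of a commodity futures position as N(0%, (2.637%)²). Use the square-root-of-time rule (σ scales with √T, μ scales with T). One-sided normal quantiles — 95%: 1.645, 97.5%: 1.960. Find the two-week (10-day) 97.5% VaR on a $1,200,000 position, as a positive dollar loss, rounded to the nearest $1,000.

$196,000

σ_{10d} = 2.637% × √10 = 8.339%.
VaR = 1.960 × 8.339% = 16.344%.
On $1,200,000: 0.16344 × $1,200,000 = $196,128.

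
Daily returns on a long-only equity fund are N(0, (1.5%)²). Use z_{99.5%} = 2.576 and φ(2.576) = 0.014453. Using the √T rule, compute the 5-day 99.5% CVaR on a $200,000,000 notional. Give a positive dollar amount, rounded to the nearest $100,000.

σ_{5d} = 1.5% × √5 = 3.354%.
ES multiplier = φ(z)/(1−α) = 0.014453/0.005 = 2.891.
ES = 3.354% × 2.891 = 9.696%; on $200,000,000: $19,392,000.

$19,400,000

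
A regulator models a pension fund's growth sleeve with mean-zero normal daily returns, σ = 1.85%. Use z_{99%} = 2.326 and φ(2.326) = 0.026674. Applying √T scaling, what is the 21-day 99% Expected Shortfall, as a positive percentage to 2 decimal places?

σ_{21d} = 1.85% × √21 = 8.478%.
ES multiplier = φ(z)/(1−α) = 0.026674/0.01 = 2.667.
ES = 8.478% × 2.667 = 22.611%.

22.61%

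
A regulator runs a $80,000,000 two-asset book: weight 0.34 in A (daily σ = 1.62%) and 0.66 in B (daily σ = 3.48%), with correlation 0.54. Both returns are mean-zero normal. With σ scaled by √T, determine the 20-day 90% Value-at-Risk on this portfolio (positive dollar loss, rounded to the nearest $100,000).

$12,100,000

σ_p = √(0.34²·1.62² + 0.66²·3.48² + 2·0.54·0.34·0.66·1.62·3.48) = 2.635%.
σ_{20d} = 2.635% × √20 = 11.784%.
z(90%) = 1.282.
VaR = 1.282 × 11.784% = 15.107%; on $80,000,000 that is $12,085,600.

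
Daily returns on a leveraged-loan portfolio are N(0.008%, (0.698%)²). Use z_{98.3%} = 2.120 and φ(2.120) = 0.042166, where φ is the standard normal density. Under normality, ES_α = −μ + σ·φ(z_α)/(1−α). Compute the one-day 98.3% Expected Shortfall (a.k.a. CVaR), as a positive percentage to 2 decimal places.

1.72%

Tail multiplier: φ(z)/(1−α) = 0.042166 / 0.017 = 2.480.
ES = −(0.008%) + 0.698% × 2.480 = 1.723%.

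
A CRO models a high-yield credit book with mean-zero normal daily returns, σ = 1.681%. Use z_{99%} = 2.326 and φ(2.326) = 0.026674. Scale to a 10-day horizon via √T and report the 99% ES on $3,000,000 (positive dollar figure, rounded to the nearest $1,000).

$425,000

σ_{10d} = 1.681% × √10 = 5.316%.
ES multiplier = φ(z)/(1−α) = 0.026674/0.01 = 2.667.
ES = 5.316% × 2.667 = 14.178%; on $3,000,000: $425,340.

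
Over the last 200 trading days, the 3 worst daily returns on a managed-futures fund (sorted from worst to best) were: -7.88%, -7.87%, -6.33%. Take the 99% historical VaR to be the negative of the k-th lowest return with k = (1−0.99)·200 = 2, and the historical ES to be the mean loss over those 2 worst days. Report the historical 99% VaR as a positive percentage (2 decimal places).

7.87%

k = 2; the 2nd lowest return is -7.87%, so VaR = 7.87%.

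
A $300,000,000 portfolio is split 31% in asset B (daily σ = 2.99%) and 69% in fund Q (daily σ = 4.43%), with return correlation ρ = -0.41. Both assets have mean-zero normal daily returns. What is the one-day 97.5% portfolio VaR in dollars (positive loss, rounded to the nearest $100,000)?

$16,500,000

σ_p² = 0.31²·2.99² + 0.69²·4.43² + 2·-0.41·0.31·0.69·2.99·4.43 = 7.8793 (%²).
σ_p = √7.8793 = 2.807%.
At 97.5%, z = 1.960.
VaR = 1.960 × 2.807% = 5.502%; on $300,000,000 that is $16,506,000.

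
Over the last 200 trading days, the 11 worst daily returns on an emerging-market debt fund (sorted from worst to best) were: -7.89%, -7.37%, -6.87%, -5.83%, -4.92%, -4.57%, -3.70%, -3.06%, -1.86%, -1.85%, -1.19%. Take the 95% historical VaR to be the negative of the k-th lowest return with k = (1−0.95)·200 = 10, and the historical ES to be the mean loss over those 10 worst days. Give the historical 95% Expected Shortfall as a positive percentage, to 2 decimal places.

4.79%

The 10 worst returns sum to -47.92%.
ES = −(-47.92%) / 10 = 4.792% ≈ 4.79%.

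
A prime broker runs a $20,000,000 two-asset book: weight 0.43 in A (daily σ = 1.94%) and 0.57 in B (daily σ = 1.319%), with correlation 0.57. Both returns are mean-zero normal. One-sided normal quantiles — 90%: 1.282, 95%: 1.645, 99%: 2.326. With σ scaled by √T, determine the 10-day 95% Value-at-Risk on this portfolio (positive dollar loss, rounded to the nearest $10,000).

$1,460,000

σ_p = √(0.43²·1.94² + 0.57²·1.319² + 2·0.57·0.43·0.57·1.94·1.319) = 1.406%.
σ_{10d} = 1.406% × √10 = 4.446%.
VaR = 1.645 × 4.446% = 7.314%; on $20,000,000 that is $1,462,800.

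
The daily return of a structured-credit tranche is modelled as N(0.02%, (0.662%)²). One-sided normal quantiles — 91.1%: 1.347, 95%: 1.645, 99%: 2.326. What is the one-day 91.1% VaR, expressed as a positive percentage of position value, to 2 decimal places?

VaR = −μ + z·σ = −(0.02%) + 1.347 × 0.662% = 0.872%.

0.87%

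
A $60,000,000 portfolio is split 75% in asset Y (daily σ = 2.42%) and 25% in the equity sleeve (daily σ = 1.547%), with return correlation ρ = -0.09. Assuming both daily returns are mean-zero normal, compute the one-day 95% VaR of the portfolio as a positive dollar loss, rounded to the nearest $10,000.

$1,800,000

σ_p² = 0.75²·2.42² + 0.25²·1.547² + 2·-0.09·0.75·0.25·2.42·1.547 = 3.3174 (%²).
σ_p = √3.3174 = 1.821%.
At 95%, z = 1.645.
VaR = 1.645 × 1.821% = 2.996%; on $60,000,000 that is $1,797,600.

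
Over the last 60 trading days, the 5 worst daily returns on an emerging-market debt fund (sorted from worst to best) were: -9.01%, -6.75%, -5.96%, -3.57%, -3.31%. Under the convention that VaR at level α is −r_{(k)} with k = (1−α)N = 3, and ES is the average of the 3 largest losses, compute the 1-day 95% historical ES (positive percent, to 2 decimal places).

7.24%

The 3 worst returns sum to -21.72%.
ES = −(-21.72%) / 3 = 7.24%.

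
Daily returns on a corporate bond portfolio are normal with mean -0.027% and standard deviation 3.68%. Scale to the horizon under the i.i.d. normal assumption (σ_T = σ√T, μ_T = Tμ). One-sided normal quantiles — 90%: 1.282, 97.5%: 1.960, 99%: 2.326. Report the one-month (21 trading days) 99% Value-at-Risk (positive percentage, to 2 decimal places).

σ_{21d} = 3.68% × √21 = 16.864%; μ_{21d} = 21 × -0.027% = -0.567%.
VaR = −(-0.567%) + 2.326 × 16.864% = 39.793%.

39.79%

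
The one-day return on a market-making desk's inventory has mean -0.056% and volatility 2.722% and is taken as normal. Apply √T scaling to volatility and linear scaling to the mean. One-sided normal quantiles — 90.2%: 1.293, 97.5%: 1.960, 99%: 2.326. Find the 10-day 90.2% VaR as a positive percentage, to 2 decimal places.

σ_{10d} = 2.722% × √10 = 8.608%; μ_{10d} = 10 × -0.056% = -0.560%.
VaR = −(-0.560%) + 1.293 × 8.608% = 11.690%.

11.69%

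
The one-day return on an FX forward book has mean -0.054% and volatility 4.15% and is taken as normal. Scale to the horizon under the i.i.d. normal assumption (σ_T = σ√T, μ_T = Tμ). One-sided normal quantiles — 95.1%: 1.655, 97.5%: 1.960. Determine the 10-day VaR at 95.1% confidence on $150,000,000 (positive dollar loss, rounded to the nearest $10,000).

σ_{10d} = 4.15% × √10 = 13.123%; μ_{10d} = 10 × -0.054% = -0.540%.
VaR = −(-0.540%) + 1.655 × 13.123% = 22.259%.
On $150,000,000: 0.22259 × $150,000,000 = $33,388,500.

$33,390,000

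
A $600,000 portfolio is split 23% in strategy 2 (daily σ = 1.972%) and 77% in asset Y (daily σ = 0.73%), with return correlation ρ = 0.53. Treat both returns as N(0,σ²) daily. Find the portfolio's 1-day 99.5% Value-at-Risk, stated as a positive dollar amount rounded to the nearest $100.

$13,800

σ_p² = 0.23²·1.972² + 0.77²·0.73² + 2·0.53·0.23·0.77·1.972·0.73 = 0.7919 (%²).
σ_p = √0.7919 = 0.890%.
At 99.5%, z = 2.576.
VaR = 2.576 × 0.890% = 2.293%; on $600,000 that is $13,758.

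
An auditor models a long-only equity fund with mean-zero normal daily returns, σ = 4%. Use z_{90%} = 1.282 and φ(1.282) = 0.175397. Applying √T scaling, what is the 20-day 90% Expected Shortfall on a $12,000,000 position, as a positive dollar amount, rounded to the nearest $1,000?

$3,765,000

σ_{20d} = 4% × √20 = 17.889%.
ES multiplier = φ(z)/(1−α) = 0.175397/0.1 = 1.754.
ES = 17.889% × 1.754 = 31.377%; on $12,000,000: $3,765,240.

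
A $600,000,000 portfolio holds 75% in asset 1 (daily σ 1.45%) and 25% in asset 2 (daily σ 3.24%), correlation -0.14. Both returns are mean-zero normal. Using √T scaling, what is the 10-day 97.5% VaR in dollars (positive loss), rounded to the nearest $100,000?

σ_p = √(0.75²·1.45² + 0.25²·3.24² + 2·-0.14·0.75·0.25·1.45·3.24) = 1.262%.
σ_{10d} = 1.262% × √10 = 3.991%.
z(97.5%) = 1.960.
VaR = 1.960 × 3.991% = 7.822%; on $600,000,000 that is $46,932,000.

$46,900,000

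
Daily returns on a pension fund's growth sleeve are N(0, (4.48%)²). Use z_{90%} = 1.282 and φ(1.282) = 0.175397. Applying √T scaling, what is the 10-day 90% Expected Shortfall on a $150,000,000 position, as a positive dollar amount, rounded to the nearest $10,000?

$37,270,000

σ_{10d} = 4.48% × √10 = 14.167%.
ES multiplier = φ(z)/(1−α) = 0.175397/0.1 = 1.754.
ES = 14.167% × 1.754 = 24.849%; on $150,000,000: $37,273,500.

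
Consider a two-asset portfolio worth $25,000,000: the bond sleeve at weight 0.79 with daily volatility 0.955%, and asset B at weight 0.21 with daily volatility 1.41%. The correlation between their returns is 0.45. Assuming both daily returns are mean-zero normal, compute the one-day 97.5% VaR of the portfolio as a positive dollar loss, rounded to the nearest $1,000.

σ_p² = 0.79²·0.955² + 0.21²·1.41² + 2·0.45·0.79·0.21·0.955·1.41 = 0.8579 (%²).
σ_p = √0.8579 = 0.926%.
At 97.5%, z = 1.960.
VaR = 1.960 × 0.926% = 1.815%; on $25,000,000 that is $453,750.

$454,000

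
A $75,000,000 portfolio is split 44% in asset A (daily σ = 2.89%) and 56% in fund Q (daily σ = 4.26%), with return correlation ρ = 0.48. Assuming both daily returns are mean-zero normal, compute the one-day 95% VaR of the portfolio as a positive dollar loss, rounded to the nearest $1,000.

σ_p² = 0.44²·2.89² + 0.56²·4.26² + 2·0.48·0.44·0.56·2.89·4.26 = 10.2202 (%²).
σ_p = √10.2202 = 3.197%.
At 95%, z = 1.645.
VaR = 1.645 × 3.197% = 5.259%; on $75,000,000 that is $3,944,250.

$3,944,000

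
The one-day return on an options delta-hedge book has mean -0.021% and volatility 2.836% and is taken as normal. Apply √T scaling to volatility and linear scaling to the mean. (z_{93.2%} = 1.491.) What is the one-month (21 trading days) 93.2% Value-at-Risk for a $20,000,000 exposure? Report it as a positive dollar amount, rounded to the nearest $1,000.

σ_{21d} = 2.836% × √21 = 12.996%; μ_{21d} = 21 × -0.021% = -0.441%.
VaR = −(-0.441%) + 1.491 × 12.996% = 19.818%.
On $20,000,000: 0.19818 × $20,000,000 = $3,963,600.

$3,964,000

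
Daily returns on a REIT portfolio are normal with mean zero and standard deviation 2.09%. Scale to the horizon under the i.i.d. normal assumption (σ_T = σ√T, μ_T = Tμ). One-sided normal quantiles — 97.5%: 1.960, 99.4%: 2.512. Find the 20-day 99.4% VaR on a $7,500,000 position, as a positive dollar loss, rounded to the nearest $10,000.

$1,760,000

σ_{20d} = 2.09% × √20 = 9.347%.
VaR = 2.512 × 9.347% = 23.480%.
On $7,500,000: 0.23480 × $7,500,000 = $1,761,000.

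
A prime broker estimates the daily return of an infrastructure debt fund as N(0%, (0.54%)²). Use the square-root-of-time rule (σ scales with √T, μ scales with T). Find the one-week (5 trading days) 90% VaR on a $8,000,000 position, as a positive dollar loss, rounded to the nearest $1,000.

At 90%, z = 1.282.
σ_{5d} = 0.54% × √5 = 1.207%.
VaR = 1.282 × 1.207% = 1.547%.
On $8,000,000: 0.01547 × $8,000,000 = $123,760.

$124,000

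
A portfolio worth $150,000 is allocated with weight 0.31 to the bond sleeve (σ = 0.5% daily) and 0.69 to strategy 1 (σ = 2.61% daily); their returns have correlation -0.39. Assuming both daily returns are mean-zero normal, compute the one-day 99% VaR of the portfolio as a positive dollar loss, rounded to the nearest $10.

σ_p² = 0.31²·0.5² + 0.69²·2.61² + 2·-0.39·0.31·0.69·0.5·2.61 = 3.0495 (%²).
σ_p = √3.0495 = 1.746%.
At 99%, z = 2.326.
VaR = 2.326 × 1.746% = 4.061%; on $150,000 that is $6,092.

$6,090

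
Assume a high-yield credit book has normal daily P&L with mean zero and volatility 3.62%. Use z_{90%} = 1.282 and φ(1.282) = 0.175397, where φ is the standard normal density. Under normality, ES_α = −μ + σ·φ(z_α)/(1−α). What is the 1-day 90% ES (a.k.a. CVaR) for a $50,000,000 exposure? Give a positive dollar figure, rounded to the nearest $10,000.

$3,170,000

Tail multiplier: φ(z)/(1−α) = 0.175397 / 0.1 = 1.754.
ES = 3.62% × 1.754 = 6.349%.
On $50,000,000: 0.06349 × $50,000,000 = $3,174,500.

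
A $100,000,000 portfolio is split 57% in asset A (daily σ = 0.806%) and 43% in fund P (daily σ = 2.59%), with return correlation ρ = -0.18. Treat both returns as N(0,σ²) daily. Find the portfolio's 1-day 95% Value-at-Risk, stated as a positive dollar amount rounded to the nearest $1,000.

σ_p² = 0.57²·0.806² + 0.43²·2.59² + 2·-0.18·0.57·0.43·0.806·2.59 = 1.2672 (%²).
σ_p = √1.2672 = 1.126%.
At 95%, z = 1.645.
VaR = 1.645 × 1.126% = 1.852%; on $100,000,000 that is $1,852,000.

$1,852,000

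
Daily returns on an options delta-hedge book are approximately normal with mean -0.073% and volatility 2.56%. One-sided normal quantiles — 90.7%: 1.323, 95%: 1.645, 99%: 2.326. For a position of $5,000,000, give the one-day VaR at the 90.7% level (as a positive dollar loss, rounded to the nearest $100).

VaR = −μ + z·σ = −(-0.073%) + 1.323 × 2.56% = 3.460%.
On $5,000,000: 0.03460 × $5,000,000 = $173,000.

$173,000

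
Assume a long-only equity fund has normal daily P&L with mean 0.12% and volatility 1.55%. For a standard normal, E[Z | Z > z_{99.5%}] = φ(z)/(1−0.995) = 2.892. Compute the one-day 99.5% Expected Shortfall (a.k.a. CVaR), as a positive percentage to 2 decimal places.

4.36%

ES = −(0.12%) + 1.55% × 2.892 = 4.363%.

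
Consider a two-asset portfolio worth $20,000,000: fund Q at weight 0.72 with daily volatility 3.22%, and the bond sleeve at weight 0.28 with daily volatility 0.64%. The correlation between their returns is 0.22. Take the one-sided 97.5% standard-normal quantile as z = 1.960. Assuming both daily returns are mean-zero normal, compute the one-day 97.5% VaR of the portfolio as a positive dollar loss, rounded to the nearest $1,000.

$927,000

σ_p² = 0.72²·3.22² + 0.28²·0.64² + 2·0.22·0.72·0.28·3.22·0.64 = 5.5899 (%²).
σ_p = √5.5899 = 2.364%.
VaR = 1.960 × 2.364% = 4.633%; on $20,000,000 that is $926,600.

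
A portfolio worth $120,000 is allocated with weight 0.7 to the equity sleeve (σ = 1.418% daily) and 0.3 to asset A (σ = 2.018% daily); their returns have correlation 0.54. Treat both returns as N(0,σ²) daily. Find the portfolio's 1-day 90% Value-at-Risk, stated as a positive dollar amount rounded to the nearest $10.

$2,180

σ_p² = 0.7²·1.418² + 0.3²·2.018² + 2·0.54·0.7·0.3·1.418·2.018 = 2.0008 (%²).
σ_p = √2.0008 = 1.414%.
At 90%, z = 1.282.
VaR = 1.282 × 1.414% = 1.813%; on $120,000 that is $2,176.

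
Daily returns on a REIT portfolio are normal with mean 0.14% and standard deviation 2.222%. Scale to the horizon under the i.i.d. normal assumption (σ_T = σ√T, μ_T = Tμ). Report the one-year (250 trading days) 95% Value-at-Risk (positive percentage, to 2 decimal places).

22.79%

At 95%, z = 1.645.
σ_{250d} = 2.222% × √250 = 35.133%; μ_{250d} = 250 × 0.14% = 35.000%.
VaR = −(35.000%) + 1.645 × 35.133% = 22.794%.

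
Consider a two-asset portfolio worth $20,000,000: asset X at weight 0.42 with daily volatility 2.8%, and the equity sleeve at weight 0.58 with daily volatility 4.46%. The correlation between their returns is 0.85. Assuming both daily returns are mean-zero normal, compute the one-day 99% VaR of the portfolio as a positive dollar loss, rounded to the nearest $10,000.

σ_p² = 0.42²·2.8² + 0.58²·4.46² + 2·0.85·0.42·0.58·2.8·4.46 = 13.2460 (%²).
σ_p = √13.2460 = 3.640%.
At 99%, z = 2.326.
VaR = 2.326 × 3.640% = 8.467%; on $20,000,000 that is $1,693,400.

$1,690,000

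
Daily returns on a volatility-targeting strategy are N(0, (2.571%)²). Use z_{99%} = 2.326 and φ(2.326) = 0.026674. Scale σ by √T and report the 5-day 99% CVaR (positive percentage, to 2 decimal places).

σ_{5d} = 2.571% × √5 = 5.749%.
ES multiplier = φ(z)/(1−α) = 0.026674/0.01 = 2.667.
ES = 5.749% × 2.667 = 15.333%.

15.33%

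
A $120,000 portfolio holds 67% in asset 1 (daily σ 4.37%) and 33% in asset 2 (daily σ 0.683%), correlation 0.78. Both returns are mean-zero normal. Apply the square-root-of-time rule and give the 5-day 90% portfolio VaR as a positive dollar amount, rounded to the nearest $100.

$10,700

σ_p = √(0.67²·4.37² + 0.33²·0.683² + 2·0.78·0.67·0.33·4.37·0.683) = 3.107%.
σ_{5d} = 3.107% × √5 = 6.947%.
z(90%) = 1.282.
VaR = 1.282 × 6.947% = 8.906%; on $120,000 that is $10,687.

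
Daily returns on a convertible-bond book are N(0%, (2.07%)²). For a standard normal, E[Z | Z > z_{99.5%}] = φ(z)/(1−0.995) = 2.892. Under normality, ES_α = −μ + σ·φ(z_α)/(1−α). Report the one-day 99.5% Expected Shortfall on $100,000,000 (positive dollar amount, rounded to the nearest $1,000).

ES = 2.07% × 2.892 = 5.986%.
On $100,000,000: 0.05986 × $100,000,000 = $5,986,000.

$5,986,000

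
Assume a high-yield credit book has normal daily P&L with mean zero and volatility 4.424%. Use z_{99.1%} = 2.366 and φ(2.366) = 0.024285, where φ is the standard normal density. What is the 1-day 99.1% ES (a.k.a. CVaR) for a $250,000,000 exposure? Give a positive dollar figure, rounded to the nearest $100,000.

Tail multiplier: φ(z)/(1−α) = 0.024285 / 0.009 = 2.698.
ES = 4.424% × 2.698 = 11.936%.
On $250,000,000: 0.11936 × $250,000,000 = $29,840,000.

$29,800,000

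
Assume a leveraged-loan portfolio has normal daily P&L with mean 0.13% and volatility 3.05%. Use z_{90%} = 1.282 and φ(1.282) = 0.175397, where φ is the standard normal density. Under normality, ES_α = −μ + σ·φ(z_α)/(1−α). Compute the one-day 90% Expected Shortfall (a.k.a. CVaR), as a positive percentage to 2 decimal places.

Tail multiplier: φ(z)/(1−α) = 0.175397 / 0.1 = 1.754.
ES = −(0.13%) + 3.05% × 1.754 = 5.220%.

5.22%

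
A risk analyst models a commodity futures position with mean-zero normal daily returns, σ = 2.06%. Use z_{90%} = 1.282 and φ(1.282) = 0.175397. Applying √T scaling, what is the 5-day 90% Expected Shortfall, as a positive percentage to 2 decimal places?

8.08%

σ_{5d} = 2.06% × √5 = 4.606%.
ES multiplier = φ(z)/(1−α) = 0.175397/0.1 = 1.754.
ES = 4.606% × 1.754 = 8.079%.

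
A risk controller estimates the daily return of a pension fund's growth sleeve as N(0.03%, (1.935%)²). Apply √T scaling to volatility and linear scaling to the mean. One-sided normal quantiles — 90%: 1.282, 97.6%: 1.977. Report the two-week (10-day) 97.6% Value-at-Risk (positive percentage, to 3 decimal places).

11.797%

σ_{10d} = 1.935% × √10 = 6.119%; μ_{10d} = 10 × 0.03% = 0.300%.
VaR = −(0.300%) + 1.977 × 6.119% = 11.797%.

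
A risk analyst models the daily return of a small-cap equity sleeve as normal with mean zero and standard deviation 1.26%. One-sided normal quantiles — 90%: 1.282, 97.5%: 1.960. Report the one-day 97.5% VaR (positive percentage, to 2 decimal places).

2.47%

VaR = z·σ = 1.960 × 1.26% = 2.470%.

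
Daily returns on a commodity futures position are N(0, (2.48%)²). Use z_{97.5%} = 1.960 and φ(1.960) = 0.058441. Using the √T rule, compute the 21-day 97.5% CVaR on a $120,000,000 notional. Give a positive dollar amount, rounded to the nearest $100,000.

$31,900,000

σ_{21d} = 2.48% × √21 = 11.365%.
ES multiplier = φ(z)/(1−α) = 0.058441/0.025 = 2.338.
ES = 11.365% × 2.338 = 26.571%; on $120,000,000: $31,885,200.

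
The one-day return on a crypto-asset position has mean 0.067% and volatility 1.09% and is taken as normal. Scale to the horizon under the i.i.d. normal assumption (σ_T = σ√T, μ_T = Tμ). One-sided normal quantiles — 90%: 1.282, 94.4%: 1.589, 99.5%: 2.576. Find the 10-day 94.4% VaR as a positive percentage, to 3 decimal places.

σ_{10d} = 1.09% × √10 = 3.447%; μ_{10d} = 10 × 0.067% = 0.670%.
VaR = −(0.670%) + 1.589 × 3.447% = 4.807%.

4.807%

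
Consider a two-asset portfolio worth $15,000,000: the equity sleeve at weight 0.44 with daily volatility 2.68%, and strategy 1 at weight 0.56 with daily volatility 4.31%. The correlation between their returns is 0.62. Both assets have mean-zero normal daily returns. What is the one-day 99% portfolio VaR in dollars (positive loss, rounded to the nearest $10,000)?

$1,140,000

σ_p² = 0.44²·2.68² + 0.56²·4.31² + 2·0.62·0.44·0.56·2.68·4.31 = 10.7452 (%²).
σ_p = √10.7452 = 3.278%.
At 99%, z = 2.326.
VaR = 2.326 × 3.278% = 7.625%; on $15,000,000 that is $1,143,750.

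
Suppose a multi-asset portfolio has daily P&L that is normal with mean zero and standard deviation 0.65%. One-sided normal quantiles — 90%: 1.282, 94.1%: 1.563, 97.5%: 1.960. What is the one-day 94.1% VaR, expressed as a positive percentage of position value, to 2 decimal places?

VaR = z·σ = 1.563 × 0.65% = 1.016%.

1.02%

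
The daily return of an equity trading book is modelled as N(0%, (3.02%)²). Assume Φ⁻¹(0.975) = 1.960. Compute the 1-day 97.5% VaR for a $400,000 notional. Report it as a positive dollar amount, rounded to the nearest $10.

$23,680

VaR = z·σ = 1.960 × 3.02% = 5.919%.
On $400,000: 0.05919 × $400,000 = $23,676.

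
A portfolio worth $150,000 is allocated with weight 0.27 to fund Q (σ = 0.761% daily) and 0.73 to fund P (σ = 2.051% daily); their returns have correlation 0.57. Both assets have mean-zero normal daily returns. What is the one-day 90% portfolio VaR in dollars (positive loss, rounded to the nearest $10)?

$3,120

σ_p² = 0.27²·0.761² + 0.73²·2.051² + 2·0.57·0.27·0.73·0.761·2.051 = 2.6346 (%²).
σ_p = √2.6346 = 1.623%.
At 90%, z = 1.282.
VaR = 1.282 × 1.623% = 2.081%; on $150,000 that is $3,122.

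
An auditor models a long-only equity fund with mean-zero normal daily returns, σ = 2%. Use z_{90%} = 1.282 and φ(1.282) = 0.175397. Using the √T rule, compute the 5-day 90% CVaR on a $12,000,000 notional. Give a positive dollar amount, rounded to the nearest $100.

$941,300

σ_{5d} = 2% × √5 = 4.472%.
ES multiplier = φ(z)/(1−α) = 0.175397/0.1 = 1.754.
ES = 4.472% × 1.754 = 7.844%; on $12,000,000: $941,280.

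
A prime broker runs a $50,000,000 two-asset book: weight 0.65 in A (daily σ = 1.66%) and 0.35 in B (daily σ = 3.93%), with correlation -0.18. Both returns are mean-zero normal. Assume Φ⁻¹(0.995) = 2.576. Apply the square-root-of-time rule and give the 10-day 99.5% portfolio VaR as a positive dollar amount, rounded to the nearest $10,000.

σ_p = √(0.65²·1.66² + 0.35²·3.93² + 2·-0.18·0.65·0.35·1.66·3.93) = 1.588%.
σ_{10d} = 1.588% × √10 = 5.022%.
VaR = 2.576 × 5.022% = 12.937%; on $50,000,000 that is $6,468,500.

$6,470,000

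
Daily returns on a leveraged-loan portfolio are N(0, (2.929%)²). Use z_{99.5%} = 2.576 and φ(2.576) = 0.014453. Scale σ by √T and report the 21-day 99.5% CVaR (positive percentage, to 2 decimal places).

38.80%

σ_{21d} = 2.929% × √21 = 13.422%.
ES multiplier = φ(z)/(1−α) = 0.014453/0.005 = 2.891.
ES = 13.422% × 2.891 = 38.803%.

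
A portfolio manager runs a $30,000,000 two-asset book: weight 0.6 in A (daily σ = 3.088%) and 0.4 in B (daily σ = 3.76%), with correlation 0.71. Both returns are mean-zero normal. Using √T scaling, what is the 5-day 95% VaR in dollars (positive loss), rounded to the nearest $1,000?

σ_p = √(0.6²·3.088² + 0.4²·3.76² + 2·0.71·0.6·0.4·3.088·3.76) = 3.107%.
σ_{5d} = 3.107% × √5 = 6.947%.
z(95%) = 1.645.
VaR = 1.645 × 6.947% = 11.428%; on $30,000,000 that is $3,428,400.

$3,428,000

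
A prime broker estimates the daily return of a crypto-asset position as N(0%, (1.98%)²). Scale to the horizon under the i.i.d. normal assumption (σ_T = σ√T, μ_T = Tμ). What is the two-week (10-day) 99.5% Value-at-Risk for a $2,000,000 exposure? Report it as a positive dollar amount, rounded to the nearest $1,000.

At 99.5%, z = 2.576.
σ_{10d} = 1.98% × √10 = 6.261%.
VaR = 2.576 × 6.261% = 16.128%.
On $2,000,000: 0.16128 × $2,000,000 = $322,560.

$323,000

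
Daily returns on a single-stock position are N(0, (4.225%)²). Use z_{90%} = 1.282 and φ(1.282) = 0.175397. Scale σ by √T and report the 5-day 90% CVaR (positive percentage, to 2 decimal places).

16.57%

σ_{5d} = 4.225% × √5 = 9.447%.
ES multiplier = φ(z)/(1−α) = 0.175397/0.1 = 1.754.
ES = 9.447% × 1.754 = 16.570%.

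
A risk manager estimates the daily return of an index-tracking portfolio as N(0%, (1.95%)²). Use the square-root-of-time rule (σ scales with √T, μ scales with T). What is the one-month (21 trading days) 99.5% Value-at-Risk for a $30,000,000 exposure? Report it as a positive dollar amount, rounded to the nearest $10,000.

$6,910,000

At 99.5%, z = 2.576.
σ_{21d} = 1.95% × √21 = 8.936%.
VaR = 2.576 × 8.936% = 23.019%.
On $30,000,000: 0.23019 × $30,000,000 = $6,905,700.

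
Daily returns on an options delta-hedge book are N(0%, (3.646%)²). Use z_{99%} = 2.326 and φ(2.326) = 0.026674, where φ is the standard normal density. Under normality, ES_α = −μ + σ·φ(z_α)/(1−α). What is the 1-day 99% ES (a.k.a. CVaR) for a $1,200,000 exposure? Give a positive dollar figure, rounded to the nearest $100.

Tail multiplier: φ(z)/(1−α) = 0.026674 / 0.01 = 2.667.
ES = 3.646% × 2.667 = 9.724%.
On $1,200,000: 0.09724 × $1,200,000 = $116,688.

$116,700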